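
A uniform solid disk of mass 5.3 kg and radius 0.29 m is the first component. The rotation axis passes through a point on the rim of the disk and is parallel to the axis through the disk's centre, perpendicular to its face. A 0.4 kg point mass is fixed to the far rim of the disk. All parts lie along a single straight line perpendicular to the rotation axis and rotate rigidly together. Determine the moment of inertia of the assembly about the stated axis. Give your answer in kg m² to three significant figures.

0.803

Solid disk: I_cm = (1/2)MR² = (1/2)(5.3)(0.29)² = 0.22286 kg m²; centre at d = 0.29 m, so the parallel axis theorem gives I = 0.22286 + (5.3)(0.29)² = 0.66859 kg m².
Point mass: I_cm = 0; centre at d = 0.29 + 0.29 = 0.58 m, so the parallel axis theorem gives I = 0 + (0.4)(0.58)² = 0.13456 kg m².
Total I = 0.66859 + 0.13456 = 0.80315 kg m².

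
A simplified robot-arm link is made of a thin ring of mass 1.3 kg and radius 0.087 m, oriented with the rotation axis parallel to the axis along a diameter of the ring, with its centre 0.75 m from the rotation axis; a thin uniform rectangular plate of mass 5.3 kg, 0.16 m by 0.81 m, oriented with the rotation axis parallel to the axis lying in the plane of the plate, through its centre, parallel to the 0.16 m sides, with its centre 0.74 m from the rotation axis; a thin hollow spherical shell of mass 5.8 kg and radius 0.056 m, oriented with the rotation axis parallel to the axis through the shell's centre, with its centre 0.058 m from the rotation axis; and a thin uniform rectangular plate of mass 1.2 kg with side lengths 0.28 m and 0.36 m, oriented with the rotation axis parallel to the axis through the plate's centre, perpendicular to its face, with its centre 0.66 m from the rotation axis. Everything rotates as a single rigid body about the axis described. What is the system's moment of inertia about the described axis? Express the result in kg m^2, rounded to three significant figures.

4.50

Thin ring: I_cm = (1/2)MR² = (1/2)(1.3)(0.087)² = 0.0049198 kg m^2; centre at d = 0.75 m, so I = I_cm + Md² gives I = 0.0049198 + (1.3)(0.75)² = 0.73617 kg m^2.
Rectangular plate: I_cm = (1/12)Mb² = (1/12)(5.3)(0.81)² = 0.28978 kg m^2; centre at d = 0.74 m, so I = I_cm + Md² gives I = 0.28978 + (5.3)(0.74)² = 3.1921 kg m^2.
Spherical shell: I_cm = (2/3)MR² = (2/3)(5.8)(0.056)² = 0.012126 kg m^2; centre at d = 0.058 m, so I = I_cm + Md² gives I = 0.012126 + (5.8)(0.058)² = 0.031637 kg m^2.
Rectangular plate: I_cm = (1/12)M(a²+b²) = (1/12)(1.2)[(0.28)² + (0.36)²] = 0.0208 kg m^2; centre at d = 0.66 m, so I = I_cm + Md² gives I = 0.0208 + (1.2)(0.66)² = 0.54352 kg m^2.
Total I = 0.73617 + 3.1921 + 0.031637 + 0.54352 = 4.5034 kg m^2.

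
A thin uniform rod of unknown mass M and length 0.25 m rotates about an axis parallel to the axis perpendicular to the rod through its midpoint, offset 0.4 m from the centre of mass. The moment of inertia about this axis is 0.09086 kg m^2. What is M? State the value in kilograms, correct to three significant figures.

0.550

I = I_cm + Md² = (1/12)ML² + Md² = M·[0.0833333·(0.25)² + (0.4)²] = M·0.16521.
So M = 0.09086 / 0.16521 = 0.54997 kg.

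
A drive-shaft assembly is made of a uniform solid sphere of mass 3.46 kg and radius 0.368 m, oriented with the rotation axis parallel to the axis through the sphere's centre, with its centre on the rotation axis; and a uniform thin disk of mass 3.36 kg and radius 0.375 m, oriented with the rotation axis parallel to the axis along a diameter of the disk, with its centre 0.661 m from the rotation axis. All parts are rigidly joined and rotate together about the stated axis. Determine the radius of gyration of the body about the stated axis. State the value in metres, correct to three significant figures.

Solid sphere: I_cm = (2/5)MR² = (2/5)(3.46)(0.368)² = 0.18743 kg m^2; axis through the centre, so I = 0.18743 kg m^2.
Thin disk: I_cm = (1/4)MR² = (1/4)(3.36)(0.375)² = 0.11812 kg m^2; centre at d = 0.661 m, so the parallel axis theorem gives I = 0.11812 + (3.36)(0.661)² = 1.5862 kg m^2.
Total I = 1.7736 kg m^2; total mass M = 6.82 kg.
k = √(I/M) = √(1.7736/6.82) = 0.50996 m.

0.510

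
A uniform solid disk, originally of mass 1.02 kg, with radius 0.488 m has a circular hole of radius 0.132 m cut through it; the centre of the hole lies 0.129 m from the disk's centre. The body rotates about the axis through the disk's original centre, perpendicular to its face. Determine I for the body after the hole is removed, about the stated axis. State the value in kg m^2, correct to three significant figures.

Unpierced body about its centre: I₀ = (1/2)MR² = (1/2)(1.02)(0.488)² = 0.12145 kg m^2.
The removed disk has mass m = M·(r/R)² = (1.02)(0.132/0.488)² = 0.074629 kg (same uniform areal density).
Its moment of inertia about the rotation axis (parallel-axis theorem): I_hole = (1/2)mr² + md² = (1/2)(0.074629)(0.132)² + (0.074629)(0.129)² = 0.0018921 kg m^2.
Treating the hole as negative mass, I = I₀ − I_hole = 0.12145 − 0.0018921 = 0.11956 kg m^2.

0.120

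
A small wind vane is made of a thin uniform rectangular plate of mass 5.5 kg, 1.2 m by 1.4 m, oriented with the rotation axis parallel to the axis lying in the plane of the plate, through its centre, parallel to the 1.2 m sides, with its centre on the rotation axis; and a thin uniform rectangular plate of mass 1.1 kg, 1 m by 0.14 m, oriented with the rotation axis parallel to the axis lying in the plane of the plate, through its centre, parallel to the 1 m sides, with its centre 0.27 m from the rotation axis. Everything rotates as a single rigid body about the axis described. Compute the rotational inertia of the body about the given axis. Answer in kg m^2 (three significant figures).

0.980

Rectangular plate: I_cm = (1/12)Mb² = (1/12)(5.5)(1.4)² = 0.89833 kg m^2; axis through the centre, so I = 0.89833 kg m^2.
Rectangular plate: I_cm = (1/12)Mb² = (1/12)(1.1)(0.14)² = 0.0017967 kg m^2; centre at d = 0.27 m, so the parallel axis theorem gives I = 0.0017967 + (1.1)(0.27)² = 0.081987 kg m^2.
Total I = 0.89833 + 0.081987 = 0.98032 kg m^2.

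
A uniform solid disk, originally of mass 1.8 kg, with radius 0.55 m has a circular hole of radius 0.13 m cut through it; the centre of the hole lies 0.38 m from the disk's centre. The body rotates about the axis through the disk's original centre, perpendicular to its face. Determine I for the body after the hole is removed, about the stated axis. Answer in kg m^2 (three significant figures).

0.257

Unpierced body about its centre: I₀ = (1/2)MR² = (1/2)(1.8)(0.55)² = 0.27225 kg m^2.
The removed disk has mass m = M·(r/R)² = (1.8)(0.13/0.55)² = 0.10056 kg (same uniform areal density).
Its moment of inertia about the rotation axis (parallel-axis theorem): I_hole = (1/2)mr² + md² = (1/2)(0.10056)(0.13)² + (0.10056)(0.38)² = 0.015371 kg m^2.
Treating the hole as negative mass, I = I₀ − I_hole = 0.27225 − 0.015371 = 0.25688 kg m^2.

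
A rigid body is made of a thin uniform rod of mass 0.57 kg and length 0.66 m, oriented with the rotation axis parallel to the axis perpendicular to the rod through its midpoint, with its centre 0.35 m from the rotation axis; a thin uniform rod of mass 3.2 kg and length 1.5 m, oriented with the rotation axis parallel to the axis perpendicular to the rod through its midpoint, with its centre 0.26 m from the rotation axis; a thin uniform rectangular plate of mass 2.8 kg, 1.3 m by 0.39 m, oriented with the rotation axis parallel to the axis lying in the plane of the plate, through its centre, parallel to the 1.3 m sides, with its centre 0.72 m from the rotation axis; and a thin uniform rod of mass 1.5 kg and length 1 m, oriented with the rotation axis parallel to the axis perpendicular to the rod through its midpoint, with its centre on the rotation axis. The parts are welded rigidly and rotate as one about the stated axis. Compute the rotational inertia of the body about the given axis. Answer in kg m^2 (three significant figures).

2.52

Thin rod: I_cm = (1/12)ML² = (1/12)(0.57)(0.66)² = 0.020691 kg m^2; centre at d = 0.35 m, so the parallel axis theorem gives I = 0.020691 + (0.57)(0.35)² = 0.090516 kg m^2.
Thin rod: I_cm = (1/12)ML² = (1/12)(3.2)(1.5)² = 0.6 kg m^2; centre at d = 0.26 m, so the parallel axis theorem gives I = 0.6 + (3.2)(0.26)² = 0.81632 kg m^2.
Rectangular plate: I_cm = (1/12)Mb² = (1/12)(2.8)(0.39)² = 0.03549 kg m^2; centre at d = 0.72 m, so the parallel axis theorem gives I = 0.03549 + (2.8)(0.72)² = 1.487 kg m^2.
Thin rod: I_cm = (1/12)ML² = (1/12)(1.5)(1)² = 0.125 kg m^2; axis through the centre, so I = 0.125 kg m^2.
Total I = 0.090516 + 0.81632 + 1.487 + 0.125 = 2.5188 kg m^2.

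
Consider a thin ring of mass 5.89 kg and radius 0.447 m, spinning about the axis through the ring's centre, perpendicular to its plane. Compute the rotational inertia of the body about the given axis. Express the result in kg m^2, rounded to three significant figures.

I_cm = MR² = (5.89)(0.447)² = 1.1769 kg m^2; axis through the centre, so I = 1.1769 kg m^2.

1.18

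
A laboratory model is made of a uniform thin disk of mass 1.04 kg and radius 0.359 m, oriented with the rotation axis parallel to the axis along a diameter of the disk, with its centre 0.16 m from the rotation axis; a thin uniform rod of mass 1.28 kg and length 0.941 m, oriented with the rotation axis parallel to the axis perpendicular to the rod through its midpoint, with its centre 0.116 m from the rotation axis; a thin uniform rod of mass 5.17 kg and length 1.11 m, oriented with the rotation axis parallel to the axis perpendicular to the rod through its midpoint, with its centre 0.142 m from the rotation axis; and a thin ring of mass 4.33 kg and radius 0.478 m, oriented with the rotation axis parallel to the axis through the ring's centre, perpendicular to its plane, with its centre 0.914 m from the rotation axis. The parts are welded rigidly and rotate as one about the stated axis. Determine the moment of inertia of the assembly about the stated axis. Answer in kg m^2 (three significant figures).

5.41

Thin disk: I_cm = (1/4)MR² = (1/4)(1.04)(0.359)² = 0.033509 kg m^2; centre at d = 0.16 m, so the parallel axis theorem gives I = 0.033509 + (1.04)(0.16)² = 0.060133 kg m^2.
Thin rod: I_cm = (1/12)ML² = (1/12)(1.28)(0.941)² = 0.094451 kg m^2; centre at d = 0.116 m, so the parallel axis theorem gives I = 0.094451 + (1.28)(0.116)² = 0.11167 kg m^2.
Thin rod: I_cm = (1/12)ML² = (1/12)(5.17)(1.11)² = 0.53083 kg m^2; centre at d = 0.142 m, so the parallel axis theorem gives I = 0.53083 + (5.17)(0.142)² = 0.63508 kg m^2.
Thin ring: I_cm = MR² = (4.33)(0.478)² = 0.98934 kg m^2; centre at d = 0.914 m, so the parallel axis theorem gives I = 0.98934 + (4.33)(0.914)² = 4.6066 kg m^2.
Total I = 0.060133 + 0.11167 + 0.63508 + 4.6066 = 5.4135 kg m^2.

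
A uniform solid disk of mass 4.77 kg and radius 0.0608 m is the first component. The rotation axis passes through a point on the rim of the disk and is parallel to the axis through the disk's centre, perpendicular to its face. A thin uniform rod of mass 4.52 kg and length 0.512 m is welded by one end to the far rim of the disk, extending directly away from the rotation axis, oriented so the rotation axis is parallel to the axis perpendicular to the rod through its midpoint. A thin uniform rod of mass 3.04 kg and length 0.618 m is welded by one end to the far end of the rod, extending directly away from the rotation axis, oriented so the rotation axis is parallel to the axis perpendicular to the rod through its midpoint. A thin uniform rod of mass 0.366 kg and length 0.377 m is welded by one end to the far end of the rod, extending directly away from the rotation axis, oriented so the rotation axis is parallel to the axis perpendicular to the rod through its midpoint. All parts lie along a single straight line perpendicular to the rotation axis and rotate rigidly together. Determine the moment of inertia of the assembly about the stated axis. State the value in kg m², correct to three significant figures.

4.33

Solid disk: I_cm = (1/2)MR² = (1/2)(4.77)(0.0608)² = 0.0088165 kg m²; centre at d = 0.0608 m, so I = I_cm + Md² gives I = 0.0088165 + (4.77)(0.0608)² = 0.026449 kg m².
Thin rod: I_cm = (1/12)ML² = (1/12)(4.52)(0.512)² = 0.098741 kg m²; centre at d = 0.0608 + 0.0608 + 0.256 = 0.3776 m, so I = I_cm + Md² gives I = 0.098741 + (4.52)(0.3776)² = 0.74321 kg m².
Thin rod: I_cm = (1/12)ML² = (1/12)(3.04)(0.618)² = 0.096754 kg m²; centre at d = 0.0608 + 0.0608 + 0.256 + 0.256 + 0.309 = 0.9426 m, so I = I_cm + Md² gives I = 0.096754 + (3.04)(0.9426)² = 2.7978 kg m².
Thin rod: I_cm = (1/12)ML² = (1/12)(0.366)(0.377)² = 0.0043349 kg m²; centre at d = 0.0608 + 0.0608 + 0.256 + 0.256 + 0.309 + 0.309 + 0.1885 = 1.4401 m, so I = I_cm + Md² gives I = 0.0043349 + (0.366)(1.4401)² = 0.76338 kg m².
Total I = 0.026449 + 0.74321 + 2.7978 + 0.76338 = 4.3308 kg m².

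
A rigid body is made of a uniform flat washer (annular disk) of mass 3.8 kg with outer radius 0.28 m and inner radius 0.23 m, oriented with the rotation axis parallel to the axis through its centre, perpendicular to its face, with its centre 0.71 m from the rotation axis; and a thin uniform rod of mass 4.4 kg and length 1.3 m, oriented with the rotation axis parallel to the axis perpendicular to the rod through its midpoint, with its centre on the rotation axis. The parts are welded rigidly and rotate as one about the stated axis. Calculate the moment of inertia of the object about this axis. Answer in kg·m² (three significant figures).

2.78

Annular disk: I_cm = (1/2)M(R²+r²) = (1/2)(3.8)[(0.28)² + (0.23)²] = 0.24947 kg·m²; centre at d = 0.71 m, so I = I_cm + Md² gives I = 0.24947 + (3.8)(0.71)² = 2.165 kg·m².
Thin rod: I_cm = (1/12)ML² = (1/12)(4.4)(1.3)² = 0.61967 kg·m²; axis through the centre, so I = 0.61967 kg·m².
Total I = 2.165 + 0.61967 = 2.7847 kg·m².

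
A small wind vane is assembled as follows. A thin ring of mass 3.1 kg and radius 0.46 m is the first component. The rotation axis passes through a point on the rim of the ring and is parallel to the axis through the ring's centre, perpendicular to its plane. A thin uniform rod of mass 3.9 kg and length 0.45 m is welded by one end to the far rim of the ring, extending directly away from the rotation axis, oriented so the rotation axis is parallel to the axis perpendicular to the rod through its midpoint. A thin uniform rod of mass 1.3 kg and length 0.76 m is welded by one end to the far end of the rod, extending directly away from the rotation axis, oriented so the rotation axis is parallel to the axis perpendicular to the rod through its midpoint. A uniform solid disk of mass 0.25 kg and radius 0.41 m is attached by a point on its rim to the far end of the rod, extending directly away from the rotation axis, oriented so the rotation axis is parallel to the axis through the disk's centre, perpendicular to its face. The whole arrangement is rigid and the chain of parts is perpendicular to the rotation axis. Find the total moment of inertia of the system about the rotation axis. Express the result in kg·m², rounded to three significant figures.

12.2

Thin ring: I_cm = MR² = (3.1)(0.46)² = 0.65596 kg·m²; centre at d = 0.46 m, so the parallel axis theorem gives I = 0.65596 + (3.1)(0.46)² = 1.3119 kg·m².
Thin rod: I_cm = (1/12)ML² = (1/12)(3.9)(0.45)² = 0.065812 kg·m²; centre at d = 0.46 + 0.46 + 0.225 = 1.145 m, so the parallel axis theorem gives I = 0.065812 + (3.9)(1.145)² = 5.1788 kg·m².
Thin rod: I_cm = (1/12)ML² = (1/12)(1.3)(0.76)² = 0.062573 kg·m²; centre at d = 0.46 + 0.46 + 0.225 + 0.225 + 0.38 = 1.75 m, so the parallel axis theorem gives I = 0.062573 + (1.3)(1.75)² = 4.0438 kg·m².
Solid disk: I_cm = (1/2)MR² = (1/2)(0.25)(0.41)² = 0.021012 kg·m²; centre at d = 0.46 + 0.46 + 0.225 + 0.225 + 0.38 + 0.38 + 0.41 = 2.54 m, so the parallel axis theorem gives I = 0.021012 + (0.25)(2.54)² = 1.6339 kg·m².
Total I = 1.3119 + 5.1788 + 4.0438 + 1.6339 = 12.168 kg·m².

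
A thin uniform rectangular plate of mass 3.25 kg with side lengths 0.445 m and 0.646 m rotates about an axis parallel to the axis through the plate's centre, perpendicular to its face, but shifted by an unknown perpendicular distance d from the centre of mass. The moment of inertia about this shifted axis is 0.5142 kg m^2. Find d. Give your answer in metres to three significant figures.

About the centre-of-mass axis, I_cm = (1/12)M(a²+b²) = (1/12)(3.25)[(0.445)² + (0.646)²] = 0.16665 kg m^2.
Parallel axis theorem: I = I_cm + Md², so Md² = 0.5142 − 0.16665 = 0.34755 kg m^2.
d = √(0.34755 / 3.25) = 0.32701 m.

0.327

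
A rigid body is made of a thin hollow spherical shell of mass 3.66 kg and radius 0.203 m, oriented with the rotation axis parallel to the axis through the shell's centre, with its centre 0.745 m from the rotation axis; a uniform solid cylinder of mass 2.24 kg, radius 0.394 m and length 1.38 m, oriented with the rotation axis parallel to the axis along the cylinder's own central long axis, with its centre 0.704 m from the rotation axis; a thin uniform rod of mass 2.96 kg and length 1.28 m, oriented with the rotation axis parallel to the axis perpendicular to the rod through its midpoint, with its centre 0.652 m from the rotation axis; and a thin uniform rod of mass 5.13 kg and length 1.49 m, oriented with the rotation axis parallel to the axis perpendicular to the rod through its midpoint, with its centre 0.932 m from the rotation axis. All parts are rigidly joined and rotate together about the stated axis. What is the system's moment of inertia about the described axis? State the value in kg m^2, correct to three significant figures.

Spherical shell: I_cm = (2/3)MR² = (2/3)(3.66)(0.203)² = 0.10055 kg m^2; centre at d = 0.745 m, so the parallel axis theorem gives I = 0.10055 + (3.66)(0.745)² = 2.1319 kg m^2.
Solid cylinder: I_cm = (1/2)MR² = (1/2)(2.24)(0.394)² = 0.17386 kg m^2; centre at d = 0.704 m, so the parallel axis theorem gives I = 0.17386 + (2.24)(0.704)² = 1.284 kg m^2.
Thin rod: I_cm = (1/12)ML² = (1/12)(2.96)(1.28)² = 0.40414 kg m^2; centre at d = 0.652 m, so the parallel axis theorem gives I = 0.40414 + (2.96)(0.652)² = 1.6624 kg m^2.
Thin rod: I_cm = (1/12)ML² = (1/12)(5.13)(1.49)² = 0.94909 kg m^2; centre at d = 0.932 m, so the parallel axis theorem gives I = 0.94909 + (5.13)(0.932)² = 5.4051 kg m^2.
Total I = 2.1319 + 1.284 + 1.6624 + 5.4051 = 10.484 kg m^2.

10.5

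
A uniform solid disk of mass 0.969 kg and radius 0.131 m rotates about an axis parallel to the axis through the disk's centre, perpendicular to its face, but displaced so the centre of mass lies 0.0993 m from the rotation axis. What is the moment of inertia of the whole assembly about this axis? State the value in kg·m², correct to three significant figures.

I_cm = (1/2)MR² = (1/2)(0.969)(0.131)² = 0.0083145 kg·m²; centre at d = 0.0993 m, so I = I_cm + Md² gives I = 0.0083145 + (0.969)(0.0993)² = 0.017869 kg·m².

0.0179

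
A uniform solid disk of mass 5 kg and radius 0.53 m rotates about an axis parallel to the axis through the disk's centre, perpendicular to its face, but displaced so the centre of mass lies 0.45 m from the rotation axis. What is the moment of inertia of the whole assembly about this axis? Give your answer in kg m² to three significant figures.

I_cm = (1/2)MR² = (1/2)(5)(0.53)² = 0.70225 kg m²; centre at d = 0.45 m, so I = I_cm + Md² gives I = 0.70225 + (5)(0.45)² = 1.7148 kg m².

1.71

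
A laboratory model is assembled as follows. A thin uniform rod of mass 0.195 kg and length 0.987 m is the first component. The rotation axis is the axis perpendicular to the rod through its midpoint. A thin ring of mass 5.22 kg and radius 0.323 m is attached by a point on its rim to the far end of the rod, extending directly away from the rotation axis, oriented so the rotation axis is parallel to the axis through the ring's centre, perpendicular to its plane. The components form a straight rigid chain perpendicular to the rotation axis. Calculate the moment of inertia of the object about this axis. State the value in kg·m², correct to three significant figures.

Thin rod: I_cm = (1/12)ML² = (1/12)(0.195)(0.987)² = 0.01583 kg·m²; axis through the centre, so I = 0.01583 kg·m².
Thin ring: I_cm = MR² = (5.22)(0.323)² = 0.5446 kg·m²; centre at d = 0.4935 + 0.323 = 0.8165 m, so the parallel axis theorem gives I = 0.5446 + (5.22)(0.8165)² = 4.0246 kg·m².
Total I = 0.01583 + 4.0246 = 4.0405 kg·m².

4.04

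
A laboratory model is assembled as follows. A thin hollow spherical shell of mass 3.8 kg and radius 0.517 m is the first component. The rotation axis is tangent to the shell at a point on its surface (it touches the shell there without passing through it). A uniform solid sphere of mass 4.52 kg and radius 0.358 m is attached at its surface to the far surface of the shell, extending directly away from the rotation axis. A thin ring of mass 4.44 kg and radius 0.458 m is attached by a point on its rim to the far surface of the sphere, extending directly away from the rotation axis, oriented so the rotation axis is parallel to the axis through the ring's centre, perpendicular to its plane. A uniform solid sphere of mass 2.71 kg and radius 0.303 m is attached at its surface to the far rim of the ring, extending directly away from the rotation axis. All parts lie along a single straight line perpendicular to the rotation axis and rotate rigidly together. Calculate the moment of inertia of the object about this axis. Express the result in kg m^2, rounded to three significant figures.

Spherical shell: I_cm = (2/3)MR² = (2/3)(3.8)(0.517)² = 0.67713 kg m^2; centre at d = 0.517 m, so the parallel axis theorem gives I = 0.67713 + (3.8)(0.517)² = 1.6928 kg m^2.
Solid sphere: I_cm = (2/5)MR² = (2/5)(4.52)(0.358)² = 0.23172 kg m^2; centre at d = 0.517 + 0.517 + 0.358 = 1.392 m, so the parallel axis theorem gives I = 0.23172 + (4.52)(1.392)² = 8.99 kg m^2.
Thin ring: I_cm = MR² = (4.44)(0.458)² = 0.93135 kg m^2; centre at d = 0.517 + 0.517 + 0.358 + 0.358 + 0.458 = 2.208 m, so the parallel axis theorem gives I = 0.93135 + (4.44)(2.208)² = 22.578 kg m^2.
Solid sphere: I_cm = (2/5)MR² = (2/5)(2.71)(0.303)² = 0.099521 kg m^2; centre at d = 0.517 + 0.517 + 0.358 + 0.358 + 0.458 + 0.458 + 0.303 = 2.969 m, so the parallel axis theorem gives I = 0.099521 + (2.71)(2.969)² = 23.988 kg m^2.
Total I = 1.6928 + 8.99 + 22.578 + 23.988 = 57.248 kg m^2.

57.2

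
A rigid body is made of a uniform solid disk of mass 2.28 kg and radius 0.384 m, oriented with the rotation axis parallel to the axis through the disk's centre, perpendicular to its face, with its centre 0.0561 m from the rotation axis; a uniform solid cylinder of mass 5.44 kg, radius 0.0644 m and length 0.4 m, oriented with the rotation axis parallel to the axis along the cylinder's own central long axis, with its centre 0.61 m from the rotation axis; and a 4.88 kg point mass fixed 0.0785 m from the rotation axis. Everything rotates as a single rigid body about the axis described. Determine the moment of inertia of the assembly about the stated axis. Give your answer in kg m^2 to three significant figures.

2.24

Solid disk: I_cm = (1/2)MR² = (1/2)(2.28)(0.384)² = 0.1681 kg m^2; centre at d = 0.0561 m, so the parallel axis theorem gives I = 0.1681 + (2.28)(0.0561)² = 0.17528 kg m^2.
Solid cylinder: I_cm = (1/2)MR² = (1/2)(5.44)(0.0644)² = 0.011281 kg m^2; centre at d = 0.61 m, so the parallel axis theorem gives I = 0.011281 + (5.44)(0.61)² = 2.0355 kg m^2.
Point mass: I_cm = 0; centre at d = 0.0785 m, so the parallel axis theorem gives I = 0 + (4.88)(0.0785)² = 0.030072 kg m^2.
Total I = 0.17528 + 2.0355 + 0.030072 = 2.2409 kg m^2.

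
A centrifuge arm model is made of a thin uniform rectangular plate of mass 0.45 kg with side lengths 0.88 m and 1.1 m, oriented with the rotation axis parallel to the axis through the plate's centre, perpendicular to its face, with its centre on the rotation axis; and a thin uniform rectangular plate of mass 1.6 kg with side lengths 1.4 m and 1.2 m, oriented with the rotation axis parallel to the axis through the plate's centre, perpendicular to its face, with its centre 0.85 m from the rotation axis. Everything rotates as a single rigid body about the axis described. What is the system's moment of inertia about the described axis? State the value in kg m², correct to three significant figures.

Rectangular plate: I_cm = (1/12)M(a²+b²) = (1/12)(0.45)[(0.88)² + (1.1)²] = 0.074415 kg m²; axis through the centre, so I = 0.074415 kg m².
Rectangular plate: I_cm = (1/12)M(a²+b²) = (1/12)(1.6)[(1.4)² + (1.2)²] = 0.45333 kg m²; centre at d = 0.85 m, so I = I_cm + Md² gives I = 0.45333 + (1.6)(0.85)² = 1.6093 kg m².
Total I = 0.074415 + 1.6093 = 1.6837 kg m².

1.68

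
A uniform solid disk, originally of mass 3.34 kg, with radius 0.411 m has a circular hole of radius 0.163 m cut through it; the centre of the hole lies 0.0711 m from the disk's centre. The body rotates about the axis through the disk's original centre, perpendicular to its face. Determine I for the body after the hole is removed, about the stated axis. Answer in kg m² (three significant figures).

Unpierced body about its centre: I₀ = (1/2)MR² = (1/2)(3.34)(0.411)² = 0.2821 kg m².
The removed disk has mass m = M·(r/R)² = (3.34)(0.163/0.411)² = 0.52534 kg (same uniform areal density).
Its moment of inertia about the rotation axis (parallel-axis theorem): I_hole = (1/2)mr² + md² = (1/2)(0.52534)(0.163)² + (0.52534)(0.0711)² = 0.0096345 kg m².
Treating the hole as negative mass, I = I₀ − I_hole = 0.2821 − 0.0096345 = 0.27246 kg m².

0.272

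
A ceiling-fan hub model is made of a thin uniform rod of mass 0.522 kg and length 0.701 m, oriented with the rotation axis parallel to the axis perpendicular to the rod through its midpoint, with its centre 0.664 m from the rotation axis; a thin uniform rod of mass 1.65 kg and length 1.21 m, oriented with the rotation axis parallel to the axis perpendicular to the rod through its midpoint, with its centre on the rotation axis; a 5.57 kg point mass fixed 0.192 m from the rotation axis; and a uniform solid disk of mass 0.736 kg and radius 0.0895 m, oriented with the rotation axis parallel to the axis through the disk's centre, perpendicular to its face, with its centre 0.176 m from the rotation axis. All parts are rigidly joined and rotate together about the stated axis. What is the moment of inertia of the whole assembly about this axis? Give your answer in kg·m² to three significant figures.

Thin rod: I_cm = (1/12)ML² = (1/12)(0.522)(0.701)² = 0.021376 kg·m²; centre at d = 0.664 m, so the parallel axis theorem gives I = 0.021376 + (0.522)(0.664)² = 0.25152 kg·m².
Thin rod: I_cm = (1/12)ML² = (1/12)(1.65)(1.21)² = 0.20131 kg·m²; axis through the centre, so I = 0.20131 kg·m².
Point mass: I_cm = 0; centre at d = 0.192 m, so the parallel axis theorem gives I = 0 + (5.57)(0.192)² = 0.20533 kg·m².
Solid disk: I_cm = (1/2)MR² = (1/2)(0.736)(0.0895)² = 0.0029478 kg·m²; centre at d = 0.176 m, so the parallel axis theorem gives I = 0.0029478 + (0.736)(0.176)² = 0.025746 kg·m².
Total I = 0.25152 + 0.20131 + 0.20533 + 0.025746 = 0.68392 kg·m².

0.684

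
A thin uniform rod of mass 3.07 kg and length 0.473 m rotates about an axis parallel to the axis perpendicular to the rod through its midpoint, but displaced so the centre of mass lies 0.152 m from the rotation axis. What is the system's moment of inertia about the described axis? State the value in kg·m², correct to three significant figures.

I_cm = (1/12)ML² = (1/12)(3.07)(0.473)² = 0.057237 kg·m²; centre at d = 0.152 m, so I = I_cm + Md² gives I = 0.057237 + (3.07)(0.152)² = 0.12817 kg·m².

0.128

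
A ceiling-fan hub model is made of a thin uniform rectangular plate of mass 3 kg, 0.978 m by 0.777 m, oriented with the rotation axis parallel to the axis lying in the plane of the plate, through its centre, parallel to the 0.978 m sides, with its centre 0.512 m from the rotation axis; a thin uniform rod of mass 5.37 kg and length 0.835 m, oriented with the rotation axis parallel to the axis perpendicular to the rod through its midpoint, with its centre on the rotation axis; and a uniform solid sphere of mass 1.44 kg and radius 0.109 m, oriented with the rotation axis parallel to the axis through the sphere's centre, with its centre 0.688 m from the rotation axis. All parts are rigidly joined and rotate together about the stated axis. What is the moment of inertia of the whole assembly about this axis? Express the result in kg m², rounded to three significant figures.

1.94

Rectangular plate: I_cm = (1/12)Mb² = (1/12)(3)(0.777)² = 0.15093 kg m²; centre at d = 0.512 m, so the parallel axis theorem gives I = 0.15093 + (3)(0.512)² = 0.93736 kg m².
Thin rod: I_cm = (1/12)ML² = (1/12)(5.37)(0.835)² = 0.31201 kg m²; axis through the centre, so I = 0.31201 kg m².
Solid sphere: I_cm = (2/5)MR² = (2/5)(1.44)(0.109)² = 0.0068435 kg m²; centre at d = 0.688 m, so the parallel axis theorem gives I = 0.0068435 + (1.44)(0.688)² = 0.68846 kg m².
Total I = 0.93736 + 0.31201 + 0.68846 = 1.9378 kg m².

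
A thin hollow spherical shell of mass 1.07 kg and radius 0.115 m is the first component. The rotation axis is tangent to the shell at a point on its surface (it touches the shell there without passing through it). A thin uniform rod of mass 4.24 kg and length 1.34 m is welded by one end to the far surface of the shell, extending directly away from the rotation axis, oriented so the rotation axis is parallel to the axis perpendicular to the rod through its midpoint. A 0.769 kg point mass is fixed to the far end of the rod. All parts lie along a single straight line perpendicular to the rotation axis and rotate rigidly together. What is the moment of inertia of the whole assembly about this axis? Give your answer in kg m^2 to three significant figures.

5.99

Spherical shell: I_cm = (2/3)MR² = (2/3)(1.07)(0.115)² = 0.0094338 kg m^2; centre at d = 0.115 m, so I = I_cm + Md² gives I = 0.0094338 + (1.07)(0.115)² = 0.023585 kg m^2.
Thin rod: I_cm = (1/12)ML² = (1/12)(4.24)(1.34)² = 0.63445 kg m^2; centre at d = 0.115 + 0.115 + 0.67 = 0.9 m, so I = I_cm + Md² gives I = 0.63445 + (4.24)(0.9)² = 4.0688 kg m^2.
Point mass: I_cm = 0; centre at d = 0.115 + 0.115 + 0.67 + 0.67 = 1.57 m, so I = I_cm + Md² gives I = 0 + (0.769)(1.57)² = 1.8955 kg m^2.
Total I = 0.023585 + 4.0688 + 1.8955 = 5.9879 kg m^2.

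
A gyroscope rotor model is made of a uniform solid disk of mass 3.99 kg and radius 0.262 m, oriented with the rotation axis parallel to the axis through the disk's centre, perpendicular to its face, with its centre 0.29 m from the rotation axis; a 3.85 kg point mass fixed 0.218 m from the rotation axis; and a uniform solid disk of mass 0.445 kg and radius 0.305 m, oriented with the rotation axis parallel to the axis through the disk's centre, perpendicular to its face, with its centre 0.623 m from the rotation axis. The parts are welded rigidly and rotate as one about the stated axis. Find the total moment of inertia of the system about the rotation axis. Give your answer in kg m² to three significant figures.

Solid disk: I_cm = (1/2)MR² = (1/2)(3.99)(0.262)² = 0.13694 kg m²; centre at d = 0.29 m, so the parallel axis theorem gives I = 0.13694 + (3.99)(0.29)² = 0.4725 kg m².
Point mass: I_cm = 0; centre at d = 0.218 m, so the parallel axis theorem gives I = 0 + (3.85)(0.218)² = 0.18297 kg m².
Solid disk: I_cm = (1/2)MR² = (1/2)(0.445)(0.305)² = 0.020698 kg m²; centre at d = 0.623 m, so the parallel axis theorem gives I = 0.020698 + (0.445)(0.623)² = 0.19342 kg m².
Total I = 0.4725 + 0.18297 + 0.19342 = 0.84889 kg m².

0.849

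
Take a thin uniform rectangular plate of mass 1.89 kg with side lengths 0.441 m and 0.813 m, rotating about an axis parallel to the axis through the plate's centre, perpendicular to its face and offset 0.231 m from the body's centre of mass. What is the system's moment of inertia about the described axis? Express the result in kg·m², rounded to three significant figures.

0.236

I_cm = (1/12)M(a²+b²) = (1/12)(1.89)[(0.441)² + (0.813)²] = 0.13473 kg·m²; centre at d = 0.231 m, so I = I_cm + Md² gives I = 0.13473 + (1.89)(0.231)² = 0.23559 kg·m².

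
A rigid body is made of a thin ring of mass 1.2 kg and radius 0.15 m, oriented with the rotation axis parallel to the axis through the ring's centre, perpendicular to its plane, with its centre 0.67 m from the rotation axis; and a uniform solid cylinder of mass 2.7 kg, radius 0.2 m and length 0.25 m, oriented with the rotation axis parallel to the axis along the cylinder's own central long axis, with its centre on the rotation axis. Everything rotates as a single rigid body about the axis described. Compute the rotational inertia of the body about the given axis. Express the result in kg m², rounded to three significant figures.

0.620

Thin ring: I_cm = MR² = (1.2)(0.15)² = 0.027 kg m²; centre at d = 0.67 m, so the parallel axis theorem gives I = 0.027 + (1.2)(0.67)² = 0.56568 kg m².
Solid cylinder: I_cm = (1/2)MR² = (1/2)(2.7)(0.2)² = 0.054 kg m²; axis through the centre, so I = 0.054 kg m².
Total I = 0.56568 + 0.054 = 0.61968 kg m².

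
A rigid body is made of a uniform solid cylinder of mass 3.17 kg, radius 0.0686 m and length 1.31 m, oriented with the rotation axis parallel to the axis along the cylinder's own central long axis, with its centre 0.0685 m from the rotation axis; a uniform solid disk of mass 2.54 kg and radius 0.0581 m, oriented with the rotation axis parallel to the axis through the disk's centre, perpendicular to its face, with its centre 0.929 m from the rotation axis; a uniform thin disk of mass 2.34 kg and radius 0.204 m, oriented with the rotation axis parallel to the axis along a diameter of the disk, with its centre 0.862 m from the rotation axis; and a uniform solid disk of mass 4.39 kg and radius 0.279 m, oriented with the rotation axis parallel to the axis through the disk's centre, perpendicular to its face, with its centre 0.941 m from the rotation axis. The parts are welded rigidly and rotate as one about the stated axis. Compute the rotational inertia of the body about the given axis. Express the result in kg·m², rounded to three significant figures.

8.04

Solid cylinder: I_cm = (1/2)MR² = (1/2)(3.17)(0.0686)² = 0.0074589 kg·m²; centre at d = 0.0685 m, so the parallel axis theorem gives I = 0.0074589 + (3.17)(0.0685)² = 0.022333 kg·m².
Solid disk: I_cm = (1/2)MR² = (1/2)(2.54)(0.0581)² = 0.004287 kg·m²; centre at d = 0.929 m, so the parallel axis theorem gives I = 0.004287 + (2.54)(0.929)² = 2.1964 kg·m².
Thin disk: I_cm = (1/4)MR² = (1/4)(2.34)(0.204)² = 0.024345 kg·m²; centre at d = 0.862 m, so the parallel axis theorem gives I = 0.024345 + (2.34)(0.862)² = 1.7631 kg·m².
Solid disk: I_cm = (1/2)MR² = (1/2)(4.39)(0.279)² = 0.17086 kg·m²; centre at d = 0.941 m, so the parallel axis theorem gives I = 0.17086 + (4.39)(0.941)² = 4.0581 kg·m².
Total I = 0.022333 + 2.1964 + 1.7631 + 4.0581 = 8.0399 kg·m².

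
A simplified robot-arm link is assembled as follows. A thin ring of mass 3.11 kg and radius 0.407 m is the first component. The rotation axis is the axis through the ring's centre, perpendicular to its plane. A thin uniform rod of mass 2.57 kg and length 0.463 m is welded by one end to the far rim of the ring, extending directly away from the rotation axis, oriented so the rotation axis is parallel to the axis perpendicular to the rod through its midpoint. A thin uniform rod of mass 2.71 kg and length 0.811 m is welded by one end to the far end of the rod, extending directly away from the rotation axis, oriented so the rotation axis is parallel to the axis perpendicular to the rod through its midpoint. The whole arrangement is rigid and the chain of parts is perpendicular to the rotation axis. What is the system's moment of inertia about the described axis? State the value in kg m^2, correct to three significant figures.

6.17

Thin ring: I_cm = MR² = (3.11)(0.407)² = 0.51517 kg m^2; axis through the centre, so I = 0.51517 kg m^2.
Thin rod: I_cm = (1/12)ML² = (1/12)(2.57)(0.463)² = 0.045911 kg m^2; centre at d = 0.407 + 0.2315 = 0.6385 m, so the parallel axis theorem gives I = 0.045911 + (2.57)(0.6385)² = 1.0937 kg m^2.
Thin rod: I_cm = (1/12)ML² = (1/12)(2.71)(0.811)² = 0.14854 kg m^2; centre at d = 0.407 + 0.2315 + 0.2315 + 0.4055 = 1.2755 m, so the parallel axis theorem gives I = 0.14854 + (2.71)(1.2755)² = 4.5574 kg m^2.
Total I = 0.51517 + 1.0937 + 4.5574 = 6.1663 kg m^2.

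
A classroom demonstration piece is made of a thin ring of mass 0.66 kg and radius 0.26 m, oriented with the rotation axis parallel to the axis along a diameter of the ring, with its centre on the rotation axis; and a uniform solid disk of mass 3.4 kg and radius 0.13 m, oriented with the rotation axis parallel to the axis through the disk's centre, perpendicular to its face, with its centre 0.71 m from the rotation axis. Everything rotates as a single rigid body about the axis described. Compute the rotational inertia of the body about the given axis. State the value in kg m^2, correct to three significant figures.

Thin ring: I_cm = (1/2)MR² = (1/2)(0.66)(0.26)² = 0.022308 kg m^2; axis through the centre, so I = 0.022308 kg m^2.
Solid disk: I_cm = (1/2)MR² = (1/2)(3.4)(0.13)² = 0.02873 kg m^2; centre at d = 0.71 m, so I = I_cm + Md² gives I = 0.02873 + (3.4)(0.71)² = 1.7427 kg m^2.
Total I = 0.022308 + 1.7427 = 1.765 kg m^2.

1.76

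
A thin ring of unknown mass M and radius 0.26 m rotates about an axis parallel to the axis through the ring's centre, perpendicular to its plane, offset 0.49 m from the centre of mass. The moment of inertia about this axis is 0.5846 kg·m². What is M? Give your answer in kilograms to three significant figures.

1.90

I = I_cm + Md² = MR² + Md² = M·[1·(0.26)² + (0.49)²] = M·0.3077.
So M = 0.5846 / 0.3077 = 1.8999 kg.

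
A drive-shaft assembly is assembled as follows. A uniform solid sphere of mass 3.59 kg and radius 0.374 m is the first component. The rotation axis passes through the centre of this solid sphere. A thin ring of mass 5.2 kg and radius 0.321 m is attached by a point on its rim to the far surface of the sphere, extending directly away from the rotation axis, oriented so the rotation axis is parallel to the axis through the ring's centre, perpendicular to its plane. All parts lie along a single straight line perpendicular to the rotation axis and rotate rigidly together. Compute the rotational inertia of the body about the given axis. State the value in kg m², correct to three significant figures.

Solid sphere: I_cm = (2/5)MR² = (2/5)(3.59)(0.374)² = 0.20086 kg m²; axis through the centre, so I = 0.20086 kg m².
Thin ring: I_cm = MR² = (5.2)(0.321)² = 0.53581 kg m²; centre at d = 0.374 + 0.321 = 0.695 m, so I = I_cm + Md² gives I = 0.53581 + (5.2)(0.695)² = 3.0475 kg m².
Total I = 0.20086 + 3.0475 = 3.2484 kg m².

3.25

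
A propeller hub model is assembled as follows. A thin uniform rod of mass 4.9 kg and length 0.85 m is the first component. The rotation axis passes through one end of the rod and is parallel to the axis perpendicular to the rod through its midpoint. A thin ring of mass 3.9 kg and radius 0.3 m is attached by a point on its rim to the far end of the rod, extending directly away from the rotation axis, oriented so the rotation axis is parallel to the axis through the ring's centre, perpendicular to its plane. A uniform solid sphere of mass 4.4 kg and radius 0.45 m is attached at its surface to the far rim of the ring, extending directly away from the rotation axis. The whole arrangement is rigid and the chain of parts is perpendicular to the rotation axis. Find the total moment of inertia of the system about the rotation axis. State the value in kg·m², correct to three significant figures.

Thin rod: I_cm = (1/12)ML² = (1/12)(4.9)(0.85)² = 0.29502 kg·m²; centre at d = 0.425 m, so I = I_cm + Md² gives I = 0.29502 + (4.9)(0.425)² = 1.1801 kg·m².
Thin ring: I_cm = MR² = (3.9)(0.3)² = 0.351 kg·m²; centre at d = 0.425 + 0.425 + 0.3 = 1.15 m, so I = I_cm + Md² gives I = 0.351 + (3.9)(1.15)² = 5.5087 kg·m².
Solid sphere: I_cm = (2/5)MR² = (2/5)(4.4)(0.45)² = 0.3564 kg·m²; centre at d = 0.425 + 0.425 + 0.3 + 0.3 + 0.45 = 1.9 m, so I = I_cm + Md² gives I = 0.3564 + (4.4)(1.9)² = 16.24 kg·m².
Total I = 1.1801 + 5.5087 + 16.24 = 22.929 kg·m².

22.9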